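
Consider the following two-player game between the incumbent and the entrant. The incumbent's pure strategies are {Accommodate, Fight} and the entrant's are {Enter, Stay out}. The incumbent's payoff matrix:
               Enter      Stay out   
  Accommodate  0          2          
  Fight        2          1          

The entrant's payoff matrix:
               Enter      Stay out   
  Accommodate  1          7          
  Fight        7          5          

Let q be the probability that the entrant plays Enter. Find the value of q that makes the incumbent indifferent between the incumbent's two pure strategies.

The entrant's mix must leave the incumbent indifferent between Accommodate and Fight.
  the incumbent's payoff to Accommodate: q·0 + (1−q)·2 = -2q + 2
  the incumbent's payoff to Fight: q·2 + (1−q)·1 = q + 1
  -2q + 2 = q + 1  ⇒  -3q = -1  ⇒  q = 1/3.

q = 1/3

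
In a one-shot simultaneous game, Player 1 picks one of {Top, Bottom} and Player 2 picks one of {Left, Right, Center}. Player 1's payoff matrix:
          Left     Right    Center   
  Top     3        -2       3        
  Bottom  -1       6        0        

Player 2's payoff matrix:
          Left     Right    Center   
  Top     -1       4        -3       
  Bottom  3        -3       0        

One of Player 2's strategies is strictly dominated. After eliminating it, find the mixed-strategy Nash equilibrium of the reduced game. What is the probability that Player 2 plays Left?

q = 2/3

Player 2's strategy Center is strictly dominated by Left: -1 > -3 and 3 > 0. Eliminate Center.
In a mixed equilibrium Player 1 is indifferent between Top and Bottom; this condition fixes q.
  Player 1's expected payoff from Top: q·3 + (1−q)·(-2) = 5q - 2
  Player 1's expected payoff from Bottom: q·(-1) + (1−q)·6 = -7q + 6
  5q - 2 = -7q + 6  ⇒  12q = 8  ⇒  q = 2/3.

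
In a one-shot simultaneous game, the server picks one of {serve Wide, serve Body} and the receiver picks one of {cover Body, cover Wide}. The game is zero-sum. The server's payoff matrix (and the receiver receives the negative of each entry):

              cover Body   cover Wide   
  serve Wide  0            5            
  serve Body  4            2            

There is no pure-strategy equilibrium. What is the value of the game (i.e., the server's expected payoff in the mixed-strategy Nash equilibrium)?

In a mixed equilibrium the server is indifferent between serve Wide and serve Body; this condition fixes q.
  the server's payoff to serve Wide: q·0 + (1−q)·5 = -5q + 5
  the server's payoff to serve Body: q·4 + (1−q)·2 = 2q + 2
  -5q + 5 = 2q + 2  ⇒  -7q = -3  ⇒  q = 3/7.
The value is the server's expected payoff against this mix (using serve Wide): (3/7)·0 + (4/7)·5 = 20/7.

v = 20/7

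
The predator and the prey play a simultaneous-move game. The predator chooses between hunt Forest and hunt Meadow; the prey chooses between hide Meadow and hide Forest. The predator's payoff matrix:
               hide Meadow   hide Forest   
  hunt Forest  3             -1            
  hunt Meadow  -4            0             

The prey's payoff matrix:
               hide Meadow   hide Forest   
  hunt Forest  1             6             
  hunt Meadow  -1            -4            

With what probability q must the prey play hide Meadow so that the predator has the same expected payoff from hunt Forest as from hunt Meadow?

q = 1/8

The predator's indifference between hunt Forest and hunt Meadow determines the prey's mixing probability q:
  the predator's payoff to hunt Forest: q·3 + (1−q)·(-1) = 4q - 1
  the predator's payoff to hunt Meadow: q·(-4) + (1−q)·0 = -4q
  4q - 1 = -4q  ⇒  8q = 1  ⇒  q = 1/8.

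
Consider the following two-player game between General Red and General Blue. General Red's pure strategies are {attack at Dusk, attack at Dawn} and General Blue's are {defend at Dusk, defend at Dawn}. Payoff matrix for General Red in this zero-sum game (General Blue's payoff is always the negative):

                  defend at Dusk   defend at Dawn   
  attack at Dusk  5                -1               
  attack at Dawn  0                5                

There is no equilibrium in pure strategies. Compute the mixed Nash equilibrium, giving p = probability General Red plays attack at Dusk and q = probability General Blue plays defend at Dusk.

For General Blue to be willing to mix, General Blue must be indifferent between defend at Dusk and defend at Dawn, which pins down General Red's mix.
  General Blue's payoff from defend at Dusk: p·(-5) + (1−p)·0 = -5p
  General Blue's payoff from defend at Dawn: p·1 + (1−p)·(-5) = 6p - 5
  -5p = 6p - 5  ⇒  -11p = -5  ⇒  p = 5/11.
General Blue's mix must leave General Red indifferent between attack at Dusk and attack at Dawn.
  General Red's expected payoff from attack at Dusk: q·5 + (1−q)·(-1) = 6q - 1
  General Red's expected payoff from attack at Dawn: q·0 + (1−q)·5 = -5q + 5
  6q - 1 = -5q + 5  ⇒  11q = 6  ⇒  q = 6/11.

p = 5/11, q = 6/11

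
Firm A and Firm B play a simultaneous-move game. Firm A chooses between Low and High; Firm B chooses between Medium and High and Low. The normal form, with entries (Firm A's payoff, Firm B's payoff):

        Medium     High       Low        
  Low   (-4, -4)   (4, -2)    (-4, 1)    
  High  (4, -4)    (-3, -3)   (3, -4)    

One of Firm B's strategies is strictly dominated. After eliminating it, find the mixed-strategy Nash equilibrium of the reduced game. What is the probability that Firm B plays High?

q = 1/2

Firm B's strategy Medium is strictly dominated by High: -2 > -4 and -3 > -4. Eliminate Medium.
In a mixed equilibrium Firm A is indifferent between Low and High; this condition fixes q.
  Firm A's expected payoff from Low: q·4 + (1−q)·(-4) = 8q - 4
  Firm A's expected payoff from High: q·(-3) + (1−q)·3 = -6q + 3
  8q - 4 = -6q + 3  ⇒  14q = 7  ⇒  q = 1/2.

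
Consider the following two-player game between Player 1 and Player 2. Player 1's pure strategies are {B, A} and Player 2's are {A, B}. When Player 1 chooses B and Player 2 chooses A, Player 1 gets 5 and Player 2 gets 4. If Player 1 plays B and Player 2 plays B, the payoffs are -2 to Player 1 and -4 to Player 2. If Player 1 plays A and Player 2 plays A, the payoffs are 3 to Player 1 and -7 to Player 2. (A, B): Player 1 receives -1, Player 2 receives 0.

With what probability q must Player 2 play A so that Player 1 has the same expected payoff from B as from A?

In a mixed equilibrium Player 1 is indifferent between B and A; this condition fixes q.
  Player 1's payoff to B: q·5 + (1−q)·(-2) = 7q - 2
  Player 1's payoff to A: q·3 + (1−q)·(-1) = 4q - 1
  7q - 2 = 4q - 1  ⇒  3q = 1  ⇒  q = 1/3.

q = 1/3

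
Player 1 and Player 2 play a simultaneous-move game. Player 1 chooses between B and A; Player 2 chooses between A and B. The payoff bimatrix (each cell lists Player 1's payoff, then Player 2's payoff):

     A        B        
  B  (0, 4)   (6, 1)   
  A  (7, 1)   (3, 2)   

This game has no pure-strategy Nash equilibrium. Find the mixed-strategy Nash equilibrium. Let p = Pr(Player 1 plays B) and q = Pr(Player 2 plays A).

p = 1/4, q = 3/10

Set Player 2's expected payoff from A equal to that from B:
  Player 2's expected payoff from A: p·4 + (1−p)·1 = 3p + 1
  Player 2's expected payoff from B: p·1 + (1−p)·2 = -p + 2
  3p + 1 = -p + 2  ⇒  4p = 1  ⇒  p = 1/4.
For Player 1 to be willing to mix, Player 1 must be indifferent between B and A, which pins down Player 2's mix.
  Player 1's expected payoff from B: q·0 + (1−q)·6 = -6q + 6
  Player 1's expected payoff from A: q·7 + (1−q)·3 = 4q + 3
  -6q + 6 = 4q + 3  ⇒  -10q = -3  ⇒  q = 3/10.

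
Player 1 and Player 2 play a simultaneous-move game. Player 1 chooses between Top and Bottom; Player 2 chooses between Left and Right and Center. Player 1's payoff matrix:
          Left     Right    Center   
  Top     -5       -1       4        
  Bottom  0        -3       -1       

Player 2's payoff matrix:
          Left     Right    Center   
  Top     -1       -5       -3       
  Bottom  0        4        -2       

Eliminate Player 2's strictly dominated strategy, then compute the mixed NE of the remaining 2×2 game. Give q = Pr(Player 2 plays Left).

q = 2/7

Player 2's strategy Center is strictly dominated by Left: -1 > -3 and 0 > -2. Eliminate Center.
For Player 1 to be willing to mix, Player 1 must be indifferent between Top and Bottom, which pins down Player 2's mix.
  Player 1's payoff to Top: q·(-5) + (1−q)·(-1) = -4q - 1
  Player 1's payoff to Bottom: q·0 + (1−q)·(-3) = 3q - 3
  -4q - 1 = 3q - 3  ⇒  -7q = -2  ⇒  q = 2/7.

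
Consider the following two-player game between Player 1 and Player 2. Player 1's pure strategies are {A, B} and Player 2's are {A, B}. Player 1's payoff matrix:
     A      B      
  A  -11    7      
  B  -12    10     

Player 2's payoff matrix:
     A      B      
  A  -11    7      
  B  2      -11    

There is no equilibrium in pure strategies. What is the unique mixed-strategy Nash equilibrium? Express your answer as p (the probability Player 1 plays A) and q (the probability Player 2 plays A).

Player 1's mix must leave Player 2 indifferent between A and B.
  Player 2's payoff to A: p·(-11) + (1−p)·2 = -13p + 2
  Player 2's payoff to B: p·7 + (1−p)·(-11) = 18p - 11
  -13p + 2 = 18p - 11  ⇒  -31p = -13  ⇒  p = 13/31.
Set Player 1's expected payoff from A equal to that from B:
  Player 1's payoff to A: q·(-11) + (1−q)·7 = -18q + 7
  Player 1's payoff to B: q·(-12) + (1−q)·10 = -22q + 10
  -18q + 7 = -22q + 10  ⇒  4q = 3  ⇒  q = 3/4.

p = 13/31, q = 3/4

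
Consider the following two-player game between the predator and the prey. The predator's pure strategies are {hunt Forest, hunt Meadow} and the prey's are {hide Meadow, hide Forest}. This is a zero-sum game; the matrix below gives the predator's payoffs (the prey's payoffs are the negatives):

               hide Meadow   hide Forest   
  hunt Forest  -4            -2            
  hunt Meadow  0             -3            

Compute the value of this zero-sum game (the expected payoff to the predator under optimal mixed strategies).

v = -12/5

For the predator to be willing to mix, the predator must be indifferent between hunt Forest and hunt Meadow, which pins down the prey's mix.
  the predator's expected payoff from hunt Forest: q·(-4) + (1−q)·(-2) = -2q - 2
  the predator's expected payoff from hunt Meadow: q·0 + (1−q)·(-3) = 3q - 3
  -2q - 2 = 3q - 3  ⇒  -5q = -1  ⇒  q = 1/5.
The value is the predator's expected payoff against this mix (using hunt Forest): (1/5)·(-4) + (4/5)·(-2) = -12/5.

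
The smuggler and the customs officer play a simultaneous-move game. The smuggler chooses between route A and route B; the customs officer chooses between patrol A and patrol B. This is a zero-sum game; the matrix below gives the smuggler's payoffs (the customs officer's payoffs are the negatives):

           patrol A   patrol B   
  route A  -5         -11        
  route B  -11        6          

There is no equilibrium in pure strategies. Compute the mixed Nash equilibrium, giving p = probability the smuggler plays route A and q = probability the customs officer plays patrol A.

p = 17/23, q = 17/23

The customs officer's indifference between patrol A and patrol B determines the smuggler's mixing probability p:
  the customs officer's payoff to patrol A: p·5 + (1−p)·11 = -6p + 11
  the customs officer's payoff to patrol B: p·11 + (1−p)·(-6) = 17p - 6
  -6p + 11 = 17p - 6  ⇒  -23p = -17  ⇒  p = 17/23.
The smuggler's indifference between route A and route B determines the customs officer's mixing probability q:
  the smuggler's payoff from route A: q·(-5) + (1−q)·(-11) = 6q - 11
  the smuggler's payoff from route B: q·(-11) + (1−q)·6 = -17q + 6
  6q - 11 = -17q + 6  ⇒  23q = 17  ⇒  q = 17/23.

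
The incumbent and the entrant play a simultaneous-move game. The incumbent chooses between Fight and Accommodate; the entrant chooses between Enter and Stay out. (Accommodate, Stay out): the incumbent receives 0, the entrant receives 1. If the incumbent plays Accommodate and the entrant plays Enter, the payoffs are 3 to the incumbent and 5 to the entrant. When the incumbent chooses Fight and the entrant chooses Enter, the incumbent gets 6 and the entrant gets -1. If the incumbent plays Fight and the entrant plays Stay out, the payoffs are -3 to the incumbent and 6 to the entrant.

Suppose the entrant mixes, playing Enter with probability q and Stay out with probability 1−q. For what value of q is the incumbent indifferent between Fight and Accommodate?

The entrant's mix must leave the incumbent indifferent between Fight and Accommodate.
  the incumbent's expected payoff from Fight: q·6 + (1−q)·(-3) = 9q - 3
  the incumbent's expected payoff from Accommodate: q·3 + (1−q)·0 = 3q
  9q - 3 = 3q  ⇒  6q = 3  ⇒  q = 1/2.

q = 1/2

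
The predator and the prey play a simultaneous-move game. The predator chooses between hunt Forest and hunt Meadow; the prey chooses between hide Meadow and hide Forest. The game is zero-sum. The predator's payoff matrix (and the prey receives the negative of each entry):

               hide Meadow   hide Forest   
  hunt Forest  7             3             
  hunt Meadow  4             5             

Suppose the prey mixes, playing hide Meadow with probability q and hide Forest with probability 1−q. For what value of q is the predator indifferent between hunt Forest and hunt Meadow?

q = 2/5

In a mixed equilibrium the predator is indifferent between hunt Forest and hunt Meadow; this condition fixes q.
  the predator's payoff to hunt Forest: q·7 + (1−q)·3 = 4q + 3
  the predator's payoff to hunt Meadow: q·4 + (1−q)·5 = -q + 5
  4q + 3 = -q + 5  ⇒  5q = 2  ⇒  q = 2/5.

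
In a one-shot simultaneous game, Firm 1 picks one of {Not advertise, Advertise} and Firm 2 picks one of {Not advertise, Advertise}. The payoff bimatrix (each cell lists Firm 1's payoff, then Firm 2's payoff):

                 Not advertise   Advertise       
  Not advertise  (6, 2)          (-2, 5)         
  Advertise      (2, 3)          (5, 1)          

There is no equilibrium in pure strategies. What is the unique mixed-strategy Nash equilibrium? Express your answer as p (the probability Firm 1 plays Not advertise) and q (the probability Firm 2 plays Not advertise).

Set Firm 2's expected payoff from Not advertise equal to that from Advertise:
  Firm 2's expected payoff from Not advertise: p·2 + (1−p)·3 = -p + 3
  Firm 2's expected payoff from Advertise: p·5 + (1−p)·1 = 4p + 1
  -p + 3 = 4p + 1  ⇒  -5p = -2  ⇒  p = 2/5.
Firm 1's indifference between Not advertise and Advertise determines Firm 2's mixing probability q:
  Firm 1's payoff to Not advertise: q·6 + (1−q)·(-2) = 8q - 2
  Firm 1's payoff to Advertise: q·2 + (1−q)·5 = -3q + 5
  8q - 2 = -3q + 5  ⇒  11q = 7  ⇒  q = 7/11.

p = 2/5, q = 7/11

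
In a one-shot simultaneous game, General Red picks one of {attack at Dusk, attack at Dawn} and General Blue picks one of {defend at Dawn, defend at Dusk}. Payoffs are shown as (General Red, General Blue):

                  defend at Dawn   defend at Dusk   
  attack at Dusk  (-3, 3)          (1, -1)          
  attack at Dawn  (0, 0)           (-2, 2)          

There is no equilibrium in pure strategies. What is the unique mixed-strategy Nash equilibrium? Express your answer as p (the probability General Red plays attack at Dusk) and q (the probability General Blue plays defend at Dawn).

In a mixed equilibrium General Blue is indifferent between defend at Dawn and defend at Dusk; this condition fixes p.
  General Blue's payoff from defend at Dawn: p·3 + (1−p)·0 = 3p
  General Blue's payoff from defend at Dusk: p·(-1) + (1−p)·2 = -3p + 2
  3p = -3p + 2  ⇒  6p = 2  ⇒  p = 1/3.
Set General Red's expected payoff from attack at Dusk equal to that from attack at Dawn:
  General Red's expected payoff from attack at Dusk: q·(-3) + (1−q)·1 = -4q + 1
  General Red's expected payoff from attack at Dawn: q·0 + (1−q)·(-2) = 2q - 2
  -4q + 1 = 2q - 2  ⇒  -6q = -3  ⇒  q = 1/2.

p = 1/3, q = 1/2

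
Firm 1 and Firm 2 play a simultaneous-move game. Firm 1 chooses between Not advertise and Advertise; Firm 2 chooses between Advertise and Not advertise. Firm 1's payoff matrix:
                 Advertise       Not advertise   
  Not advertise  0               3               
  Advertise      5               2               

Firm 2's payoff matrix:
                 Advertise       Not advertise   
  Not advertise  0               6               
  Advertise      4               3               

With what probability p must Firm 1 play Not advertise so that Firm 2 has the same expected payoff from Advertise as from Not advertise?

p = 1/7

Firm 1's mix must leave Firm 2 indifferent between Advertise and Not advertise.
  Firm 2's expected payoff from Advertise: p·0 + (1−p)·4 = -4p + 4
  Firm 2's expected payoff from Not advertise: p·6 + (1−p)·3 = 3p + 3
  -4p + 4 = 3p + 3  ⇒  -7p = -1  ⇒  p = 1/7.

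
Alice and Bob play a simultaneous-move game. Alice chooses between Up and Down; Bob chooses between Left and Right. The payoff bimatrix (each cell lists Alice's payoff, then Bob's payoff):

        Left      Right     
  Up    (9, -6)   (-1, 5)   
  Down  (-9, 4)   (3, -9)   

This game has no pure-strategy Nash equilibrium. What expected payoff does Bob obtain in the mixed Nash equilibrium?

-17/12

For Bob to be willing to mix, Bob must be indifferent between Left and Right, which pins down Alice's mix.
  Bob's payoff to Left: p·(-6) + (1−p)·4 = -10p + 4
  Bob's payoff to Right: p·5 + (1−p)·(-9) = 14p - 9
  -10p + 4 = 14p - 9  ⇒  -24p = -13  ⇒  p = 13/24.
At equilibrium Bob is indifferent across columns, so Bob's payoff equals the payoff from Left: (13/24)·(-6) + (11/24)·4 = -17/12.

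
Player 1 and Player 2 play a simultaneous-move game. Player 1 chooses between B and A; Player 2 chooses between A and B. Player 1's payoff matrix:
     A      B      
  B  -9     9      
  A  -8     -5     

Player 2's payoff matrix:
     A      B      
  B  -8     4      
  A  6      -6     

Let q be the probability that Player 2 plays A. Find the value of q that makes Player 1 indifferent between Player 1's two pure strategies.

For Player 1 to be willing to mix, Player 1 must be indifferent between B and A, which pins down Player 2's mix.
  Player 1's payoff to B: q·(-9) + (1−q)·9 = -18q + 9
  Player 1's payoff to A: q·(-8) + (1−q)·(-5) = -3q - 5
  -18q + 9 = -3q - 5  ⇒  -15q = -14  ⇒  q = 14/15.

q = 14/15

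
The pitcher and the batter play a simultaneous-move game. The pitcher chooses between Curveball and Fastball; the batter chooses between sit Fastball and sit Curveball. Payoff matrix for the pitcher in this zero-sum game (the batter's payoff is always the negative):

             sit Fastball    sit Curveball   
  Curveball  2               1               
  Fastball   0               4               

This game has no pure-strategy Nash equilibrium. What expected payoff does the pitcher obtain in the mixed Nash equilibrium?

8/5

Set the pitcher's expected payoff from Curveball equal to that from Fastball:
  the pitcher's payoff from Curveball: q·2 + (1−q)·1 = q + 1
  the pitcher's payoff from Fastball: q·0 + (1−q)·4 = -4q + 4
  q + 1 = -4q + 4  ⇒  5q = 3  ⇒  q = 3/5.
At equilibrium the pitcher is indifferent across rows, so the pitcher's payoff equals the payoff from Curveball: (3/5)·2 + (2/5)·1 = 8/5.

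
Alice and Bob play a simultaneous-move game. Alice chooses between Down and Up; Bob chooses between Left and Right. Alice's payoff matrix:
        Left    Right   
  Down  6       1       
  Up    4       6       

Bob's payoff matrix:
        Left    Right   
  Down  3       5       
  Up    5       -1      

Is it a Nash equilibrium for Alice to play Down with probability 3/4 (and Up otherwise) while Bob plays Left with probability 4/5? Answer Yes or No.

No

Given Bob's mix q = 4/5, Alice's payoff from Down is 5 but from Up is 22/5. Alice strictly prefers Down, so Alice would not mix.
So the proposed profile is not a Nash equilibrium.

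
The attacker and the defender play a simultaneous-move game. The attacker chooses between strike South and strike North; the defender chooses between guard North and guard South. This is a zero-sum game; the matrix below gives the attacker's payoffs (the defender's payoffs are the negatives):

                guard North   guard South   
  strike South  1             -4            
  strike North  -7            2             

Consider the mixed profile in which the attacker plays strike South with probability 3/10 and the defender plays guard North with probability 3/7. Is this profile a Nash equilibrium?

No

Given the attacker's mix p = 3/10, the defender's payoff from guard North is 23/5 but from guard South is -1/5. The defender strictly prefers guard North, so the defender would not mix.
So the proposed profile is not a Nash equilibrium.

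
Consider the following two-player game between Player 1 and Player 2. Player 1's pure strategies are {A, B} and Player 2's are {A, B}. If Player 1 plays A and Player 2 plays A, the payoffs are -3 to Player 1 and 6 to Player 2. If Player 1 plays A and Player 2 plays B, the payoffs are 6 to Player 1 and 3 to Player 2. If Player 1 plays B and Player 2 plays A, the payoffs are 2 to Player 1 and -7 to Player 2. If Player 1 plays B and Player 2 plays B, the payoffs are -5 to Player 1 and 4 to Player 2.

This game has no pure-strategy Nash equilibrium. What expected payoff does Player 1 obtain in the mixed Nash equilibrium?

-3/16

In a mixed equilibrium Player 1 is indifferent between A and B; this condition fixes q.
  Player 1's payoff to A: q·(-3) + (1−q)·6 = -9q + 6
  Player 1's payoff to B: q·2 + (1−q)·(-5) = 7q - 5
  -9q + 6 = 7q - 5  ⇒  -16q = -11  ⇒  q = 11/16.
At equilibrium Player 1 is indifferent across rows, so Player 1's payoff equals the payoff from A: (11/16)·(-3) + (5/16)·6 = -3/16.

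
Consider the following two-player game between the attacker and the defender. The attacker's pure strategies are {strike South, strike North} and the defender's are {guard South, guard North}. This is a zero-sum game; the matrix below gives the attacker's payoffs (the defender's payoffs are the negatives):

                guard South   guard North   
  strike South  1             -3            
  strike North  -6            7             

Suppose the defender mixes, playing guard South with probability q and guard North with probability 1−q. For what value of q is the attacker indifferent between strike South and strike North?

q = 10/17

In a mixed equilibrium the attacker is indifferent between strike South and strike North; this condition fixes q.
  the attacker's payoff from strike South: q·1 + (1−q)·(-3) = 4q - 3
  the attacker's payoff from strike North: q·(-6) + (1−q)·7 = -13q + 7
  4q - 3 = -13q + 7  ⇒  17q = 10  ⇒  q = 10/17.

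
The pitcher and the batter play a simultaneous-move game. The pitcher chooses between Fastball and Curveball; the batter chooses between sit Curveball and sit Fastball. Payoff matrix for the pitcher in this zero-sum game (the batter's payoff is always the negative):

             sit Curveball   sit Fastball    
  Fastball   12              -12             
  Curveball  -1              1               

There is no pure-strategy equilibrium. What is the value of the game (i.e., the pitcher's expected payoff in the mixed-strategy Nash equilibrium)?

In a mixed equilibrium the pitcher is indifferent between Fastball and Curveball; this condition fixes q.
  the pitcher's payoff from Fastball: q·12 + (1−q)·(-12) = 24q - 12
  the pitcher's payoff from Curveball: q·(-1) + (1−q)·1 = -2q + 1
  24q - 12 = -2q + 1  ⇒  26q = 13  ⇒  q = 1/2.
The value is the pitcher's expected payoff against this mix (using Fastball): (1/2)·12 + (1/2)·(-12) = 0.

v = 0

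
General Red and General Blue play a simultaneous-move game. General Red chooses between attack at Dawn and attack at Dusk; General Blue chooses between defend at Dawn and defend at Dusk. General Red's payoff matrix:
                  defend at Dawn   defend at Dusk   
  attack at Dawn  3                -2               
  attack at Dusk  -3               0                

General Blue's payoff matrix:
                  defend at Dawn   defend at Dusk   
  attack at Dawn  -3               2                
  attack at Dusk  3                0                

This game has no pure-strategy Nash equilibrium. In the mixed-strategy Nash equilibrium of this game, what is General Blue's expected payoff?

For General Blue to be willing to mix, General Blue must be indifferent between defend at Dawn and defend at Dusk, which pins down General Red's mix.
  General Blue's payoff to defend at Dawn: p·(-3) + (1−p)·3 = -6p + 3
  General Blue's payoff to defend at Dusk: p·2 + (1−p)·0 = 2p
  -6p + 3 = 2p  ⇒  -8p = -3  ⇒  p = 3/8.
At equilibrium General Blue is indifferent across columns, so General Blue's payoff equals the payoff from defend at Dawn: (3/8)·(-3) + (5/8)·3 = 3/4.

3/4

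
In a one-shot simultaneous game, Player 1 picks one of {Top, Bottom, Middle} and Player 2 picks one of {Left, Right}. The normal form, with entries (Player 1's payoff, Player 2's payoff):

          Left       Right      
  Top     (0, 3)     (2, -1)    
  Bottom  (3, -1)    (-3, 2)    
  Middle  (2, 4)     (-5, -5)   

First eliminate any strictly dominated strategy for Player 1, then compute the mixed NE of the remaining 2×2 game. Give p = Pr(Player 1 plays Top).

p = 3/7

Player 1's strategy Middle is strictly dominated by Bottom: 3 > 2 and -3 > -5. Eliminate Middle.
Set Player 2's expected payoff from Left equal to that from Right:
  Player 2's payoff from Left: p·3 + (1−p)·(-1) = 4p - 1
  Player 2's payoff from Right: p·(-1) + (1−p)·2 = -3p + 2
  4p - 1 = -3p + 2  ⇒  7p = 3  ⇒  p = 3/7.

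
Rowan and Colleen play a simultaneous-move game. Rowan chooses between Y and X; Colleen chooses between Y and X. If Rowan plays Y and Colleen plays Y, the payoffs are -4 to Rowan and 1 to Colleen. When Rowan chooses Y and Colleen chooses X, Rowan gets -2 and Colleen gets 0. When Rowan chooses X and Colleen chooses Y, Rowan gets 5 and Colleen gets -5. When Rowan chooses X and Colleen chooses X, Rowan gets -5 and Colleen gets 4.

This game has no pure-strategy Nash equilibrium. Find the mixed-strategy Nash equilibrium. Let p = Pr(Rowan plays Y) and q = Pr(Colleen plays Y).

p = 9/10, q = 1/4

Set Colleen's expected payoff from Y equal to that from X:
  Colleen's expected payoff from Y: p·1 + (1−p)·(-5) = 6p - 5
  Colleen's expected payoff from X: p·0 + (1−p)·4 = -4p + 4
  6p - 5 = -4p + 4  ⇒  10p = 9  ⇒  p = 9/10.
Rowan's indifference between Y and X determines Colleen's mixing probability q:
  Rowan's payoff to Y: q·(-4) + (1−q)·(-2) = -2q - 2
  Rowan's payoff to X: q·5 + (1−q)·(-5) = 10q - 5
  -2q - 2 = 10q - 5  ⇒  -12q = -3  ⇒  q = 1/4.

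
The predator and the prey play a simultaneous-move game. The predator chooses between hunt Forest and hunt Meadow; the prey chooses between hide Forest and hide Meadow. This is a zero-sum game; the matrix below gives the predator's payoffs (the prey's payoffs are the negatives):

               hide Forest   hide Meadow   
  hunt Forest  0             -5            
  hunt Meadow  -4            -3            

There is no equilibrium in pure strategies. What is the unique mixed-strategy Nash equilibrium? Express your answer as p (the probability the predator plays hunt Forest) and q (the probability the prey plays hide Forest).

Set the prey's expected payoff from hide Forest equal to that from hide Meadow:
  the prey's payoff to hide Forest: p·0 + (1−p)·4 = -4p + 4
  the prey's payoff to hide Meadow: p·5 + (1−p)·3 = 2p + 3
  -4p + 4 = 2p + 3  ⇒  -6p = -1  ⇒  p = 1/6.
In a mixed equilibrium the predator is indifferent between hunt Forest and hunt Meadow; this condition fixes q.
  the predator's expected payoff from hunt Forest: q·0 + (1−q)·(-5) = 5q - 5
  the predator's expected payoff from hunt Meadow: q·(-4) + (1−q)·(-3) = -q - 3
  5q - 5 = -q - 3  ⇒  6q = 2  ⇒  q = 1/3.

p = 1/6, q = 1/3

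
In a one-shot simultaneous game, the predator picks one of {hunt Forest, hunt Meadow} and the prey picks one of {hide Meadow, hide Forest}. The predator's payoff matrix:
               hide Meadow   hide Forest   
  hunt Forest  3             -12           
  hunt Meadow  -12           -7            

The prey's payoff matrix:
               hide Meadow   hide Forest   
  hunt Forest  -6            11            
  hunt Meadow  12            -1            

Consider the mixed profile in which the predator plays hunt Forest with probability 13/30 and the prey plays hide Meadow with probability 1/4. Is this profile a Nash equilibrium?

Check the prey's indifference given the predator's mix p = 13/30:
  payoff from hide Meadow = 21/5; payoff from hide Forest = 21/5 — equal.
Check the predator's indifference given the prey's mix q = 1/4:
  payoff from hunt Forest = -33/4; payoff from hunt Meadow = -33/4 — equal.
Both players are indifferent, so neither can profitably deviate.

Yes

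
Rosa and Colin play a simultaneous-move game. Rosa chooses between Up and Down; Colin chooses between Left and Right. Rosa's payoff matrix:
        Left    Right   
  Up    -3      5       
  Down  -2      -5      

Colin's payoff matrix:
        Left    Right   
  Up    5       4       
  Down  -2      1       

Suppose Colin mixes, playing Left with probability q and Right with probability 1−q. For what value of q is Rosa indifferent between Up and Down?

q = 10/11

For Rosa to be willing to mix, Rosa must be indifferent between Up and Down, which pins down Colin's mix.
  Rosa's payoff from Up: q·(-3) + (1−q)·5 = -8q + 5
  Rosa's payoff from Down: q·(-2) + (1−q)·(-5) = 3q - 5
  -8q + 5 = 3q - 5  ⇒  -11q = -10  ⇒  q = 10/11.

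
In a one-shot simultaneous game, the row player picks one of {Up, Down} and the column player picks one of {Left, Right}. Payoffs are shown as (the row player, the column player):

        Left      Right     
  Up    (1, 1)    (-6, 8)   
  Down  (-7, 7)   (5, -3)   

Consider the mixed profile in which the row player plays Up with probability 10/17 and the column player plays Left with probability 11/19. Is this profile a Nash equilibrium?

Yes

Check the column player's indifference given the row player's mix p = 10/17:
  payoff from Left = 59/17; payoff from Right = 59/17 — equal.
Check the row player's indifference given the column player's mix q = 11/19:
  payoff from Up = -37/19; payoff from Down = -37/19 — equal.
Both players are indifferent, so neither can profitably deviate.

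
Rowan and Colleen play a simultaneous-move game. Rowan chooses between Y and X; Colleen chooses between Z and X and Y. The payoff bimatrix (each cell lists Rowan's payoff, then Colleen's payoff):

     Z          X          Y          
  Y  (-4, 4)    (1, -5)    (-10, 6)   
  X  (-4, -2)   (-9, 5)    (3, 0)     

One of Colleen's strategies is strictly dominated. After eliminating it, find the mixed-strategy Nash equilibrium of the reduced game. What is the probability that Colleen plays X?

Colleen's strategy Z is strictly dominated by Y: 6 > 4 and 0 > -2. Eliminate Z.
For Rowan to be willing to mix, Rowan must be indifferent between Y and X, which pins down Colleen's mix.
  Rowan's expected payoff from Y: q·1 + (1−q)·(-10) = 11q - 10
  Rowan's expected payoff from X: q·(-9) + (1−q)·3 = -12q + 3
  11q - 10 = -12q + 3  ⇒  23q = 13  ⇒  q = 13/23.

q = 13/23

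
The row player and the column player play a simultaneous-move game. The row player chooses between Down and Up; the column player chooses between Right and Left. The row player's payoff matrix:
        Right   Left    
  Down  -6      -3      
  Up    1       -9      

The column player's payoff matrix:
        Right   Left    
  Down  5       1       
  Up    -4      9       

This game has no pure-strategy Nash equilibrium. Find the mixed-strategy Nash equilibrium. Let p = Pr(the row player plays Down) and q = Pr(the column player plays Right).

p = 13/17, q = 6/13

In a mixed equilibrium the column player is indifferent between Right and Left; this condition fixes p.
  the column player's expected payoff from Right: p·5 + (1−p)·(-4) = 9p - 4
  the column player's expected payoff from Left: p·1 + (1−p)·9 = -8p + 9
  9p - 4 = -8p + 9  ⇒  17p = 13  ⇒  p = 13/17.
The column player's mix must leave the row player indifferent between Down and Up.
  the row player's payoff from Down: q·(-6) + (1−q)·(-3) = -3q - 3
  the row player's payoff from Up: q·1 + (1−q)·(-9) = 10q - 9
  -3q - 3 = 10q - 9  ⇒  -13q = -6  ⇒  q = 6/13.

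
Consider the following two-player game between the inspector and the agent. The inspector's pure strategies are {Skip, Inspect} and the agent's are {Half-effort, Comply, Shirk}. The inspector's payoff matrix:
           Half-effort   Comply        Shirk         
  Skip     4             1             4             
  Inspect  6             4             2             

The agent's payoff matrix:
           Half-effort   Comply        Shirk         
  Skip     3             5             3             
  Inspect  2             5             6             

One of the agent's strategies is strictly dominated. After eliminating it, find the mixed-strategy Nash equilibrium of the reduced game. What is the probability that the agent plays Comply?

q = 2/5

The agent's strategy Half-effort is strictly dominated by Comply: 5 > 3 and 5 > 2. Eliminate Half-effort.
In a mixed equilibrium the inspector is indifferent between Skip and Inspect; this condition fixes q.
  the inspector's payoff from Skip: q·1 + (1−q)·4 = -3q + 4
  the inspector's payoff from Inspect: q·4 + (1−q)·2 = 2q + 2
  -3q + 4 = 2q + 2  ⇒  -5q = -2  ⇒  q = 2/5.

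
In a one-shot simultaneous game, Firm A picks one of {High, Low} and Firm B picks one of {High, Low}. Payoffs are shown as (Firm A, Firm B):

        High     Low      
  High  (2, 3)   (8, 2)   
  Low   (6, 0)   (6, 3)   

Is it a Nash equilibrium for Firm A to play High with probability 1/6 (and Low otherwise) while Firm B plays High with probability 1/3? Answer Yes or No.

No

Given Firm A's mix p = 1/6, Firm B's payoff from High is 1/2 but from Low is 17/6. Firm B strictly prefers Low, so Firm B would not mix.
So the proposed profile is not a Nash equilibrium.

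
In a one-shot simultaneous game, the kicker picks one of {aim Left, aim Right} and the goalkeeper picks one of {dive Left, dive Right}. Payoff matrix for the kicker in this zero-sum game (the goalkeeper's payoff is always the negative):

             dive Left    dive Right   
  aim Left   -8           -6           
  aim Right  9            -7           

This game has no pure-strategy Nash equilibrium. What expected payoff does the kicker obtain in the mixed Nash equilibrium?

-55/9

In a mixed equilibrium the kicker is indifferent between aim Left and aim Right; this condition fixes q.
  the kicker's payoff from aim Left: q·(-8) + (1−q)·(-6) = -2q - 6
  the kicker's payoff from aim Right: q·9 + (1−q)·(-7) = 16q - 7
  -2q - 6 = 16q - 7  ⇒  -18q = -1  ⇒  q = 1/18.
At equilibrium the kicker is indifferent across rows, so the kicker's payoff equals the payoff from aim Left: (1/18)·(-8) + (17/18)·(-6) = -55/9.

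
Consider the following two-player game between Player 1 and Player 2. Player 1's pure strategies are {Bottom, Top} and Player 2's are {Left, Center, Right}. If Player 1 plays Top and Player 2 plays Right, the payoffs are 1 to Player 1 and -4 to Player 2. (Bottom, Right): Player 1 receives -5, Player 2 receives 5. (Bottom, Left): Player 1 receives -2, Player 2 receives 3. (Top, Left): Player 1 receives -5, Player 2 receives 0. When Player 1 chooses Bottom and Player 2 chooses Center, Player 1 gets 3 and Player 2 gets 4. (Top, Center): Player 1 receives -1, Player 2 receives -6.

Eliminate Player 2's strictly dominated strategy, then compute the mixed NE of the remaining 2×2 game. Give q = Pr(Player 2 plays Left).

q = 2/3

Player 2's strategy Center is strictly dominated by Right: 5 > 4 and -4 > -6. Eliminate Center.
Set Player 1's expected payoff from Bottom equal to that from Top:
  Player 1's payoff to Bottom: q·(-2) + (1−q)·(-5) = 3q - 5
  Player 1's payoff to Top: q·(-5) + (1−q)·1 = -6q + 1
  3q - 5 = -6q + 1  ⇒  9q = 6  ⇒  q = 2/3.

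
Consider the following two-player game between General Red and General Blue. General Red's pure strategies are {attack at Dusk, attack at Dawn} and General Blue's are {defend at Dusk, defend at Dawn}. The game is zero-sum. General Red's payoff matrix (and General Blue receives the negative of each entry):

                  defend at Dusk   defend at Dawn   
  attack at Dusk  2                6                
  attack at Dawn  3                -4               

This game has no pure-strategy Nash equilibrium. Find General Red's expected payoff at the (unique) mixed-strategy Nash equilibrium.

26/11

General Red's indifference between attack at Dusk and attack at Dawn determines General Blue's mixing probability q:
  General Red's payoff from attack at Dusk: q·2 + (1−q)·6 = -4q + 6
  General Red's payoff from attack at Dawn: q·3 + (1−q)·(-4) = 7q - 4
  -4q + 6 = 7q - 4  ⇒  -11q = -10  ⇒  q = 10/11.
At equilibrium General Red is indifferent across rows, so General Red's payoff equals the payoff from attack at Dusk: (10/11)·2 + (1/11)·6 = 26/11.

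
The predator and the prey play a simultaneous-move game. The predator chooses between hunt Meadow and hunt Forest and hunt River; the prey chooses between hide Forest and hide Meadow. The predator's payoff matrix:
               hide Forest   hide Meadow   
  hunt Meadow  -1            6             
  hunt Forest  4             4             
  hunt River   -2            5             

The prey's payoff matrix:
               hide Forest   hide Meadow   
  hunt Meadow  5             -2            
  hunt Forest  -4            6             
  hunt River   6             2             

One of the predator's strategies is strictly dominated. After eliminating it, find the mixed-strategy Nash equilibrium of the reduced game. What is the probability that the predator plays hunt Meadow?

The predator's strategy hunt River is strictly dominated by hunt Meadow: -1 > -2 and 6 > 5. Eliminate hunt River.
The predator's mix must leave the prey indifferent between hide Forest and hide Meadow.
  the prey's expected payoff from hide Forest: p·5 + (1−p)·(-4) = 9p - 4
  the prey's expected payoff from hide Meadow: p·(-2) + (1−p)·6 = -8p + 6
  9p - 4 = -8p + 6  ⇒  17p = 10  ⇒  p = 10/17.

p = 10/17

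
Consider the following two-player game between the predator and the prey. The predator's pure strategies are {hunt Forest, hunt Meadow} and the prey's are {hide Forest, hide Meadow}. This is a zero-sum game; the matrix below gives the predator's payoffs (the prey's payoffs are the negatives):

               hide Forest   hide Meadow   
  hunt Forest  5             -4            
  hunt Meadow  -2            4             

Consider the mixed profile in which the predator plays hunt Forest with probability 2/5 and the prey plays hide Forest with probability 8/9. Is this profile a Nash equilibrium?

Given the prey's mix q = 8/9, the predator's payoff from hunt Forest is 4 but from hunt Meadow is -4/3. The predator strictly prefers hunt Forest, so the predator would not mix.
So the proposed profile is not a Nash equilibrium.

No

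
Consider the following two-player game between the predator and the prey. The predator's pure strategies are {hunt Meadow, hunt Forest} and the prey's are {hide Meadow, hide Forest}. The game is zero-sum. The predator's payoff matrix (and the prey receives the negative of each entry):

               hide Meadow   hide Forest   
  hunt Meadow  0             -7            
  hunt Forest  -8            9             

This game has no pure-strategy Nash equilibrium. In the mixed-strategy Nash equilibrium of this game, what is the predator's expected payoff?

-7/3

In a mixed equilibrium the predator is indifferent between hunt Meadow and hunt Forest; this condition fixes q.
  the predator's payoff from hunt Meadow: q·0 + (1−q)·(-7) = 7q - 7
  the predator's payoff from hunt Forest: q·(-8) + (1−q)·9 = -17q + 9
  7q - 7 = -17q + 9  ⇒  24q = 16  ⇒  q = 2/3.
At equilibrium the predator is indifferent across rows, so the predator's payoff equals the payoff from hunt Meadow: (2/3)·0 + (1/3)·(-7) = -7/3.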